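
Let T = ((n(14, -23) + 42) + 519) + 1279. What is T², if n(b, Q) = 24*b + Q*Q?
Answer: 7317025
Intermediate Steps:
n(b, Q) = Q² + 24*b (n(b, Q) = 24*b + Q² = Q² + 24*b)
T = 2705 (T = ((((-23)² + 24*14) + 42) + 519) + 1279 = (((529 + 336) + 42) + 519) + 1279 = ((865 + 42) + 519) + 1279 = (907 + 519) + 1279 = 1426 + 1279 = 2705)
T² = 2705² = 7317025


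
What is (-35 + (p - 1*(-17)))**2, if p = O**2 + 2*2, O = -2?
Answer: 100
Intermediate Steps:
p = 8 (p = (-2)**2 + 2*2 = 4 + 4 = 8)
(-35 + (p - 1*(-17)))**2 = (-35 + (8 - 1*(-17)))**2 = (-35 + (8 + 17))**2 = (-35 + 25)**2 = (-10)**2 = 100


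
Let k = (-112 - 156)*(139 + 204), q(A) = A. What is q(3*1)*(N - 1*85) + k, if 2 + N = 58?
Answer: -92011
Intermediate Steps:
N = 56 (N = -2 + 58 = 56)
k = -91924 (k = -268*343 = -91924)
q(3*1)*(N - 1*85) + k = (3*1)*(56 - 1*85) - 91924 = 3*(56 - 85) - 91924 = 3*(-29) - 91924 = -87 - 91924 = -92011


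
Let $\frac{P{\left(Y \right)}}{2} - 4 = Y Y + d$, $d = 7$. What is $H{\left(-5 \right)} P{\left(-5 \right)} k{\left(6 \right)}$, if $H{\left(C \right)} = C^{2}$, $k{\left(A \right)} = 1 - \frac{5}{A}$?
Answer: $300$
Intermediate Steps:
$P{\left(Y \right)} = 22 + 2 Y^{2}$ ($P{\left(Y \right)} = 8 + 2 \left(Y Y + 7\right) = 8 + 2 \left(Y^{2} + 7\right) = 8 + 2 \left(7 + Y^{2}\right) = 8 + \left(14 + 2 Y^{2}\right) = 22 + 2 Y^{2}$)
$k{\left(A \right)} = 1 - \frac{5}{A}$
$H{\left(-5 \right)} P{\left(-5 \right)} k{\left(6 \right)} = \left(-5\right)^{2} \left(22 + 2 \left(-5\right)^{2}\right) \frac{-5 + 6}{6} = 25 \left(22 + 2 \cdot 25\right) \frac{1}{6} \cdot 1 = 25 \left(22 + 50\right) \frac{1}{6} = 25 \cdot 72 \cdot \frac{1}{6} = 1800 \cdot \frac{1}{6} = 300$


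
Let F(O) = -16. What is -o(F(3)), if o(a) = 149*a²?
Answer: -38144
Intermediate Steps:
-o(F(3)) = -149*(-16)² = -149*256 = -1*38144 = -38144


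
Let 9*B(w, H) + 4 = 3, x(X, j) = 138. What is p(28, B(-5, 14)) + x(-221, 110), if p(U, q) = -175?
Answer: -37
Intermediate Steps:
B(w, H) = -1/9 (B(w, H) = -4/9 + (1/9)*3 = -4/9 + 1/3 = -1/9)
p(28, B(-5, 14)) + x(-221, 110) = -175 + 138 = -37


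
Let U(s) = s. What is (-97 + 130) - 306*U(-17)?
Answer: 5235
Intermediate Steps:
(-97 + 130) - 306*U(-17) = (-97 + 130) - 306*(-17) = 33 + 5202 = 5235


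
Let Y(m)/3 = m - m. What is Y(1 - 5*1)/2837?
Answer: 0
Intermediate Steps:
Y(m) = 0 (Y(m) = 3*(m - m) = 3*0 = 0)
Y(1 - 5*1)/2837 = 0/2837 = 0*(1/2837) = 0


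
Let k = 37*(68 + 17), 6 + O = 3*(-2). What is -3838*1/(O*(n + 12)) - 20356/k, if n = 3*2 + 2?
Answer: 718507/75480 ≈ 9.5192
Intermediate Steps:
O = -12 (O = -6 + 3*(-2) = -6 - 6 = -12)
k = 3145 (k = 37*85 = 3145)
n = 8 (n = 6 + 2 = 8)
-3838*1/(O*(n + 12)) - 20356/k = -3838*(-1/(12*(8 + 12))) - 20356/3145 = -3838/((-12*20)) - 20356*1/3145 = -3838/(-240) - 20356/3145 = -3838*(-1/240) - 20356/3145 = 1919/120 - 20356/3145 = 718507/75480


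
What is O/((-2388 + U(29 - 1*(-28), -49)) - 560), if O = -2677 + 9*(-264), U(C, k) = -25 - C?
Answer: 5053/3030 ≈ 1.6677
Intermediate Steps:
O = -5053 (O = -2677 - 2376 = -5053)
O/((-2388 + U(29 - 1*(-28), -49)) - 560) = -5053/((-2388 + (-25 - (29 - 1*(-28)))) - 560) = -5053/((-2388 + (-25 - (29 + 28))) - 560) = -5053/((-2388 + (-25 - 1*57)) - 560) = -5053/((-2388 + (-25 - 57)) - 560) = -5053/((-2388 - 82) - 560) = -5053/(-2470 - 560) = -5053/(-3030) = -5053*(-1/3030) = 5053/3030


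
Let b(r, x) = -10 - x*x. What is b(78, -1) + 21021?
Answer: 21010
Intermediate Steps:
b(r, x) = -10 - x**2
b(78, -1) + 21021 = (-10 - 1*(-1)**2) + 21021 = (-10 - 1*1) + 21021 = (-10 - 1) + 21021 = -11 + 21021 = 21010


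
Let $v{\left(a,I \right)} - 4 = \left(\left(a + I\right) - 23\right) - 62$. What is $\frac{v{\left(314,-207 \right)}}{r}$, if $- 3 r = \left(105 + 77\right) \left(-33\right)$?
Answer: $\frac{1}{77} \approx 0.012987$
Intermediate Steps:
$v{\left(a,I \right)} = -81 + I + a$ ($v{\left(a,I \right)} = 4 - \left(85 - I - a\right) = 4 + \left(-85 + I + a\right) = -81 + I + a$)
$r = 2002$ ($r = - \frac{\left(105 + 77\right) \left(-33\right)}{3} = - \frac{182 \left(-33\right)}{3} = \left(- \frac{1}{3}\right) \left(-6006\right) = 2002$)
$\frac{v{\left(314,-207 \right)}}{r} = \frac{-81 - 207 + 314}{2002} = 26 \cdot \frac{1}{2002} = \frac{1}{77}$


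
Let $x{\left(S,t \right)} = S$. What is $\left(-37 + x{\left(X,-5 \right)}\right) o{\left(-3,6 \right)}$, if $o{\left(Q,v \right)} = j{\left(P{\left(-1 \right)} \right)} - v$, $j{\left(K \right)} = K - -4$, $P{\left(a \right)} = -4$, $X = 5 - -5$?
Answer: $162$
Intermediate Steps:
$X = 10$ ($X = 5 + 5 = 10$)
$j{\left(K \right)} = 4 + K$ ($j{\left(K \right)} = K + 4 = 4 + K$)
$o{\left(Q,v \right)} = - v$ ($o{\left(Q,v \right)} = \left(4 - 4\right) - v = 0 - v = - v$)
$\left(-37 + x{\left(X,-5 \right)}\right) o{\left(-3,6 \right)} = \left(-37 + 10\right) \left(\left(-1\right) 6\right) = \left(-27\right) \left(-6\right) = 162$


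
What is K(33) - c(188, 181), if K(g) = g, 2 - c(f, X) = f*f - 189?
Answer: 35186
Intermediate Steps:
c(f, X) = 191 - f² (c(f, X) = 2 - (f*f - 189) = 2 - (f² - 189) = 2 - (-189 + f²) = 2 + (189 - f²) = 191 - f²)
K(33) - c(188, 181) = 33 - (191 - 1*188²) = 33 - (191 - 1*35344) = 33 - (191 - 35344) = 33 - 1*(-35153) = 33 + 35153 = 35186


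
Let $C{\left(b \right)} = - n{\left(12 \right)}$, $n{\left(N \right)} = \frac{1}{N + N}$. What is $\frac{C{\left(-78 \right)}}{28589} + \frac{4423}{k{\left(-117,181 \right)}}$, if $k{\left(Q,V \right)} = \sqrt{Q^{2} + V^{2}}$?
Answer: $- \frac{1}{686136} + \frac{4423 \sqrt{1858}}{9290} \approx 20.522$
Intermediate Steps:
$n{\left(N \right)} = \frac{1}{2 N}$
$C{\left(b \right)} = - \frac{1}{24}$ ($C{\left(b \right)} = - \frac{1}{2 \cdot 12} = \left(-1\right) \frac{1}{24} = - \frac{1}{24}$)
$\frac{C{\left(-78 \right)}}{28589} + \frac{4423}{k{\left(-117,181 \right)}} = - \frac{1}{24 \cdot 28589} + \frac{4423}{\sqrt{\left(-117\right)^{2} + 181^{2}}} = \left(- \frac{1}{24}\right) \frac{1}{28589} + \frac{4423}{\sqrt{13689 + 32761}} = - \frac{1}{686136} + \frac{4423}{\sqrt{46450}} = - \frac{1}{686136} + \frac{4423}{5 \sqrt{1858}} = - \frac{1}{686136} + 4423 \frac{\sqrt{1858}}{9290} = - \frac{1}{686136} + \frac{4423 \sqrt{1858}}{9290}$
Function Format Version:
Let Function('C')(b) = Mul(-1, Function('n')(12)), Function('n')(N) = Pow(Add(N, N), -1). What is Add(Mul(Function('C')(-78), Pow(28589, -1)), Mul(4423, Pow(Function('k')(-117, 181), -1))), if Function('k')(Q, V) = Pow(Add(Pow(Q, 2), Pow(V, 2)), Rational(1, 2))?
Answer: Add(Rational(-1, 686136), Mul(Rational(4423, 9290), Pow(1858, Rational(1, 2)))) ≈ 20.522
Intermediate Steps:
Function('n')(N) = Mul(Rational(1, 2), Pow(N, -1)) (Function('n')(N) = Pow(Mul(2, N), -1) = Mul(Rational(1, 2), Pow(N, -1)))
Function('C')(b) = Rational(-1, 24) (Function('C')(b) = Mul(-1, Mul(Rational(1, 2), Pow(12, -1))) = Mul(-1, Mul(Rational(1, 2), Rational(1, 12))) = Mul(-1, Rational(1, 24)) = Rational(-1, 24))
Add(Mul(Function('C')(-78), Pow(28589, -1)), Mul(4423, Pow(Function('k')(-117, 181), -1))) = Add(Mul(Rational(-1, 24), Pow(28589, -1)), Mul(4423, Pow(Pow(Add(Pow(-117, 2), Pow(181, 2)), Rational(1, 2)), -1))) = Add(Mul(Rational(-1, 24), Rational(1, 28589)), Mul(4423, Pow(Pow(Add(13689, 32761), Rational(1, 2)), -1))) = Add(Rational(-1, 686136), Mul(4423, Pow(Pow(46450, Rational(1, 2)), -1))) = Add(Rational(-1, 686136), Mul(4423, Pow(Mul(5, Pow(1858, Rational(1, 2))), -1))) = Add(Rational(-1, 686136), Mul(4423, Mul(Rational(1, 9290), Pow(1858, Rational(1, 2))))) = Add(Rational(-1, 686136), Mul(Rational(4423, 9290), Pow(1858, Rational(1, 2))))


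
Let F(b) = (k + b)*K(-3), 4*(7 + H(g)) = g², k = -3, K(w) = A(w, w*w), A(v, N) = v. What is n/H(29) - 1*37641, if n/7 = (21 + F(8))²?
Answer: -10200375/271 ≈ -37640.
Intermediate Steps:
K(w) = w
H(g) = -7 + g²/4
F(b) = 9 - 3*b (F(b) = (-3 + b)*(-3) = 9 - 3*b)
n = 252 (n = 7*(21 + (9 - 3*8))² = 7*(21 + (9 - 24))² = 7*(21 - 15)² = 7*6² = 7*36 = 252)
n/H(29) - 1*37641 = 252/(-7 + (¼)*29²) - 1*37641 = 252/(-7 + (¼)*841) - 37641 = 252/(-7 + 841/4) - 37641 = 252/(813/4) - 37641 = 252*(4/813) - 37641 = 336/271 - 37641 = -10200375/271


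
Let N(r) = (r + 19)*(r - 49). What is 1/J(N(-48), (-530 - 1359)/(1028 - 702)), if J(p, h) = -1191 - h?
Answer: -326/386377 ≈ -0.00084374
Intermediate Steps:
N(r) = (-49 + r)*(19 + r) (N(r) = (19 + r)*(-49 + r) = (-49 + r)*(19 + r))
1/J(N(-48), (-530 - 1359)/(1028 - 702)) = 1/(-1191 - (-530 - 1359)/(1028 - 702)) = 1/(-1191 - (-1889)/326) = 1/(-1191 - 1*(-1889/326)) = 1/(-1191 + 1889/326) = 1/(-386377/326) = -326/386377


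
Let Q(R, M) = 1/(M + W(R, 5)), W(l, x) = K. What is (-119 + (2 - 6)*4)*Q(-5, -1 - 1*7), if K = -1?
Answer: 15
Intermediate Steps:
W(l, x) = -1
Q(R, M) = 1/(-1 + M) (Q(R, M) = 1/(M - 1) = 1/(-1 + M))
(-119 + (2 - 6)*4)*Q(-5, -1 - 1*7) = (-119 + (2 - 6)*4)/(-1 + (-1 - 1*7)) = (-119 - 4*4)/(-1 + (-1 - 7)) = (-119 - 16)/(-1 - 8) = -135/(-9) = -135*(-1/9) = 15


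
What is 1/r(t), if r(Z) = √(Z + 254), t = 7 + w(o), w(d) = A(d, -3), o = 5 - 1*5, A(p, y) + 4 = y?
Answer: √254/254 ≈ 0.062746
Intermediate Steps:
A(p, y) = -4 + y
o = 0 (o = 5 - 5 = 0)
w(d) = -7 (w(d) = -4 - 3 = -7)
t = 0 (t = 7 - 7 = 0)
r(Z) = √(254 + Z)
1/r(t) = 1/(√(254 + 0)) = 1/(√254) = √254/254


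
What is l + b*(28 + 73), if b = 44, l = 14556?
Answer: 19000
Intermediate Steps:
l + b*(28 + 73) = 14556 + 44*(28 + 73) = 14556 + 44*101 = 14556 + 4444 = 19000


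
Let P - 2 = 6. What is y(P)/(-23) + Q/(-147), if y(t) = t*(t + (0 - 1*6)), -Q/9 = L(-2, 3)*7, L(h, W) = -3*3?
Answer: -733/161 ≈ -4.5528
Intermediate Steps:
L(h, W) = -9
P = 8 (P = 2 + 6 = 8)
Q = 567 (Q = -(-81)*7 = -9*(-63) = 567)
y(t) = t*(-6 + t) (y(t) = t*(t + (0 - 6)) = t*(t - 6) = t*(-6 + t))
y(P)/(-23) + Q/(-147) = (8*(-6 + 8))/(-23) + 567/(-147) = (8*2)*(-1/23) + 567*(-1/147) = 16*(-1/23) - 27/7 = -16/23 - 27/7 = -733/161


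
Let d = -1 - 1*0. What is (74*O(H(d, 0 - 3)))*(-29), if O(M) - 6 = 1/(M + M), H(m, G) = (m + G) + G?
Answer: -89059/7 ≈ -12723.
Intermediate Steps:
d = -1 (d = -1 + 0 = -1)
H(m, G) = m + 2*G (H(m, G) = (G + m) + G = m + 2*G)
O(M) = 6 + 1/(2*M) (O(M) = 6 + 1/(M + M) = 6 + 1/(2*M))
(74*O(H(d, 0 - 3)))*(-29) = (74*(6 + 1/(2*(-1 + 2*(0 - 3)))))*(-29) = (74*(6 + 1/(2*(-1 + 2*(-3)))))*(-29) = (74*(6 + 1/(2*(-1 - 6))))*(-29) = (74*(6 + (½)/(-7)))*(-29) = (74*(6 + (½)*(-⅐)))*(-29) = (74*(6 - 1/14))*(-29) = (74*(83/14))*(-29) = (3071/7)*(-29) = -89059/7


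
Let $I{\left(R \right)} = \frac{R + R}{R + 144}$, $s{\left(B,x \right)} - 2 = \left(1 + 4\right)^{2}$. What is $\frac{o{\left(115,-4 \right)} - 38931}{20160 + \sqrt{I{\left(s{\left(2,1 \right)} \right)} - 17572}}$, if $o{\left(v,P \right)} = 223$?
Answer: $- \frac{7413356160}{3861210131} + \frac{19354 i \sqrt{6343378}}{3861210131} \approx -1.92 + 0.012624 i$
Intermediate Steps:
$s{\left(B,x \right)} = 27$ ($s{\left(B,x \right)} = 2 + \left(1 + 4\right)^{2} = 2 + 5^{2} = 2 + 25 = 27$)
$I{\left(R \right)} = \frac{2 R}{144 + R}$
$\frac{o{\left(115,-4 \right)} - 38931}{20160 + \sqrt{I{\left(s{\left(2,1 \right)} \right)} - 17572}} = \frac{223 - 38931}{20160 + \sqrt{2 \cdot 27 \frac{1}{144 + 27} - 17572}} = - \frac{38708}{20160 + \sqrt{2 \cdot 27 \cdot \frac{1}{171} - 17572}} = - \frac{38708}{20160 + \sqrt{\frac{6}{19} - 17572}} = - \frac{38708}{20160 + \sqrt{- \frac{333862}{19}}} = - \frac{38708}{20160 + \frac{i \sqrt{6343378}}{19}}$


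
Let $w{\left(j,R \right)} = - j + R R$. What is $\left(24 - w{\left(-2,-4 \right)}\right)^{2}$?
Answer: $36$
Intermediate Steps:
$w{\left(j,R \right)} = R^{2} - j$ ($w{\left(j,R \right)} = - j + R^{2} = R^{2} - j$)
$\left(24 - w{\left(-2,-4 \right)}\right)^{2} = \left(24 - \left(\left(-4\right)^{2} - -2\right)\right)^{2} = \left(24 - \left(16 + 2\right)\right)^{2} = \left(24 - 18\right)^{2} = 6^{2} = 36$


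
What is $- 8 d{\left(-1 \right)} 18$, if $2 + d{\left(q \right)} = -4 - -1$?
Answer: $720$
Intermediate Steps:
$d{\left(q \right)} = -5$ ($d{\left(q \right)} = -2 - 3 = -5$)
$- 8 d{\left(-1 \right)} 18 = \left(-8\right) \left(-5\right) 18 = 40 \cdot 18 = 720$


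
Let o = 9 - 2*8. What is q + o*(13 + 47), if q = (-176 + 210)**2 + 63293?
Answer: 64029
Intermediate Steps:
o = -7 (o = 9 - 16 = -7)
q = 64449 (q = 34**2 + 63293 = 1156 + 63293 = 64449)
q + o*(13 + 47) = 64449 - 7*(13 + 47) = 64449 - 7*60 = 64449 - 420 = 64029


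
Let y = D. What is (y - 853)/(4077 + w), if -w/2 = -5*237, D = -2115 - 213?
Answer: -3181/6447 ≈ -0.49341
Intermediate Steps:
D = -2328
y = -2328
w = 2370 (w = -(-10)*237 = -2*(-1185) = 2370)
(y - 853)/(4077 + w) = (-2328 - 853)/(4077 + 2370) = -3181/6447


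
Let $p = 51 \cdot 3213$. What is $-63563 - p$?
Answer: $-227426$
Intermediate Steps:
$p = 163863$
$-63563 - p = -63563 - 163863 = -227426$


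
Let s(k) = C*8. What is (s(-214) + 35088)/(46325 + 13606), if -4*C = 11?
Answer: 35066/59931 ≈ 0.58511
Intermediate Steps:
C = -11/4 (C = -1/4*11 = -11/4 ≈ -2.7500)
s(k) = -22 (s(k) = -11/4*8 = -22)
(s(-214) + 35088)/(46325 + 13606) = (-22 + 35088)/(46325 + 13606) = 35066/59931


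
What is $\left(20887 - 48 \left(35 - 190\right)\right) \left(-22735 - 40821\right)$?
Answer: $-1800350812$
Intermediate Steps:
$\left(20887 - 48 \left(35 - 190\right)\right) \left(-22735 - 40821\right) = \left(20887 - -7440\right) \left(-63556\right) = \left(20887 + 7440\right) \left(-63556\right) = 28327 \left(-63556\right) = -1800350812$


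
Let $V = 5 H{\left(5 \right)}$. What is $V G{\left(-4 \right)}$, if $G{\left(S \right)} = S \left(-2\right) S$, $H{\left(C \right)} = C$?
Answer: $-800$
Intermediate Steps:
$G{\left(S \right)} = - 2 S^{2}$ ($G{\left(S \right)} = - 2 S S = - 2 S^{2}$)
$V = 25$ ($V = 5 \cdot 5 = 25$)
$V G{\left(-4 \right)} = 25 \left(- 2 \left(-4\right)^{2}\right) = 25 \left(\left(-2\right) 16\right) = 25 \left(-32\right) = -800$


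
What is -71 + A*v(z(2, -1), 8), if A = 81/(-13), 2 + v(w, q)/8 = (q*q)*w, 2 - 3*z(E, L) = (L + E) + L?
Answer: -27275/13 ≈ -2098.1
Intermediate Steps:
z(E, L) = ⅔ - 2*L/3 - E/3 (z(E, L) = ⅔ - ((L + E) + L)/3 = ⅔ - ((E + L) + L)/3 = ⅔ - (E + 2*L)/3 = ⅔ + (-2*L/3 - E/3) = ⅔ - 2*L/3 - E/3)
v(w, q) = -16 + 8*w*q² (v(w, q) = -16 + 8*((q*q)*w) = -16 + 8*(q²*w) = -16 + 8*(w*q²) = -16 + 8*w*q²)
A = -81/13 (A = 81*(-1/13) = -81/13 ≈ -6.2308)
-71 + A*v(z(2, -1), 8) = -71 - 81*(-16 + 8*(⅔ - ⅔*(-1) - ⅓*2)*8²)/13 = -71 - 81*(-16 + 8*(⅔ + ⅔ - ⅔)*64)/13 = -71 - 81*(-16 + 8*(⅔)*64)/13 = -71 - 81*(-16 + 1024/3)/13 = -71 - 81/13*976/3 = -71 - 26352/13 = -27275/13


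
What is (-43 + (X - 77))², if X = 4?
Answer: 13456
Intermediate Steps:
(-43 + (X - 77))² = (-43 + (4 - 77))² = (-43 - 73)² = (-116)² = 13456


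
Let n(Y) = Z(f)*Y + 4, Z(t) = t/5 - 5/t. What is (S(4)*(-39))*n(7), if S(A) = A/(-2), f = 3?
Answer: -1352/5 ≈ -270.40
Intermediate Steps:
Z(t) = -5/t + t/5 (Z(t) = t*(⅕) - 5/t = t/5 - 5/t = -5/t + t/5)
S(A) = -A/2 (S(A) = A*(-½) = -A/2)
n(Y) = 4 - 16*Y/15 (n(Y) = (-5/3 + (⅕)*3)*Y + 4 = (-5*⅓ + ⅗)*Y + 4 = (-5/3 + ⅗)*Y + 4 = -16*Y/15 + 4 = 4 - 16*Y/15)
(S(4)*(-39))*n(7) = (-½*4*(-39))*(4 - 16/15*7) = (-2*(-39))*(4 - 112/15) = 78*(-52/15) = -1352/5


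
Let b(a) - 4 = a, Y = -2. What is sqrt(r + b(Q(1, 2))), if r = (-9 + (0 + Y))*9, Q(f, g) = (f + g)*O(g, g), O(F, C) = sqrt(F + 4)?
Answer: sqrt(-95 + 3*sqrt(6)) ≈ 9.3622*I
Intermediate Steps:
O(F, C) = sqrt(4 + F)
Q(f, g) = sqrt(4 + g)*(f + g) (Q(f, g) = (f + g)*sqrt(4 + g) = sqrt(4 + g)*(f + g))
b(a) = 4 + a
r = -99 (r = (-9 + (0 - 2))*9 = (-9 - 2)*9 = -11*9 = -99)
sqrt(r + b(Q(1, 2))) = sqrt(-99 + (4 + sqrt(4 + 2)*(1 + 2))) = sqrt(-99 + (4 + sqrt(6)*3)) = sqrt(-99 + (4 + 3*sqrt(6))) = sqrt(-95 + 3*sqrt(6))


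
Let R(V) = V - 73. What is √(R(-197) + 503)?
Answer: √233 ≈ 15.264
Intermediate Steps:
R(V) = -73 + V
√(R(-197) + 503) = √((-73 - 197) + 503) = √(-270 + 503) = √233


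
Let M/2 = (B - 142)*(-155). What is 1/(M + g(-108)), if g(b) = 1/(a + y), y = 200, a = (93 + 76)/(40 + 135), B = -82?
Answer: 35169/2442135535 ≈ 1.4401e-5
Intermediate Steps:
a = 169/175 ≈ 0.96571
g(b) = 175/35169 (g(b) = 1/(169/175 + 200) = 1/(35169/175) = 175/35169)
M = 69440 (M = 2*((-82 - 142)*(-155)) = 2*(-224*(-155)) = 2*34720 = 69440)
1/(M + g(-108)) = 1/(69440 + 175/35169) = 1/(2442135535/35169) = 35169/2442135535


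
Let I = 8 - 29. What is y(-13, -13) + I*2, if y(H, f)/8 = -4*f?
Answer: 374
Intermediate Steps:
I = -21
y(H, f) = -32*f (y(H, f) = 8*(-4*f) = -32*f)
y(-13, -13) + I*2 = -32*(-13) - 21*2 = 416 - 42 = 374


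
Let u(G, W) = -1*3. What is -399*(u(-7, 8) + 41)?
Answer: -15162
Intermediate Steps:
u(G, W) = -3
-399*(u(-7, 8) + 41) = -399*(-3 + 41) = -399*38 = -15162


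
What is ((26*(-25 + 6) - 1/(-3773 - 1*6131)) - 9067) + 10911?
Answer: 13370401/9904 ≈ 1350.0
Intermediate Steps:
((26*(-25 + 6) - 1/(-3773 - 1*6131)) - 9067) + 10911 = ((26*(-19) - 1/(-3773 - 6131)) - 9067) + 10911 = ((-494 - 1/(-9904)) - 9067) + 10911 = ((-494 - 1*(-1/9904)) - 9067) + 10911 = ((-494 + 1/9904) - 9067) + 10911 = (-4892575/9904 - 9067) + 10911 = -94692143/9904 + 10911 = 13370401/9904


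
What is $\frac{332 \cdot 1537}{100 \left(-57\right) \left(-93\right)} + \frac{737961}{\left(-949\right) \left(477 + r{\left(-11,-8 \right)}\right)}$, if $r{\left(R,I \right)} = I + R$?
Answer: $- \frac{42350566943}{57600931050} \approx -0.73524$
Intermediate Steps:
$\frac{332 \cdot 1537}{100 \left(-57\right) \left(-93\right)} + \frac{737961}{\left(-949\right) \left(477 + r{\left(-11,-8 \right)}\right)} = \frac{332 \cdot 1537}{100 \left(-57\right) \left(-93\right)} + \frac{737961}{\left(-949\right) \left(477 - 19\right)} = \frac{510284}{\left(-5700\right) \left(-93\right)} + \frac{737961}{\left(-949\right) \left(477 - 19\right)} = \frac{510284}{530100} + \frac{737961}{\left(-949\right) 458} = 510284 \cdot \frac{1}{530100} + \frac{737961}{-434642} = \frac{127571}{132525} + 737961 \left(- \frac{1}{434642}\right) = \frac{127571}{132525} - \frac{737961}{434642} = - \frac{42350566943}{57600931050}$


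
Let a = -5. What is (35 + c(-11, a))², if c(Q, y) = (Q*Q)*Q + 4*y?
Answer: 1731856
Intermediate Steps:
c(Q, y) = Q³ + 4*y (c(Q, y) = Q²*Q + 4*y = Q³ + 4*y)
(35 + c(-11, a))² = (35 + ((-11)³ + 4*(-5)))² = (35 + (-1331 - 20))² = (35 - 1351)² = (-1316)² = 1731856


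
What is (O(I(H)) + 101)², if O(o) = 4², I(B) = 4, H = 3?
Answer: 13689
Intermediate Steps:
O(o) = 16
(O(I(H)) + 101)² = (16 + 101)² = 117² = 13689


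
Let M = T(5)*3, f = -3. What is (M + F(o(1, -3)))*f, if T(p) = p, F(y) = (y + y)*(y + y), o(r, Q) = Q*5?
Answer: -2745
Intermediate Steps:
o(r, Q) = 5*Q
F(y) = 4*y**2 (F(y) = (2*y)*(2*y) = 4*y**2)
M = 15 (M = 5*3 = 15)
(M + F(o(1, -3)))*f = (15 + 4*(5*(-3))**2)*(-3) = (15 + 4*(-15)**2)*(-3) = (15 + 4*225)*(-3) = (15 + 900)*(-3) = 915*(-3) = -2745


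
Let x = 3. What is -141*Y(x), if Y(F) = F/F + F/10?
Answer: -1833/10 ≈ -183.30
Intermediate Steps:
Y(F) = 1 + F/10 (Y(F) = 1 + F*(⅒) = 1 + F/10)
-141*Y(x) = -141*(1 + (⅒)*3) = -141*(1 + 3/10) = -141*13/10 = -1833/10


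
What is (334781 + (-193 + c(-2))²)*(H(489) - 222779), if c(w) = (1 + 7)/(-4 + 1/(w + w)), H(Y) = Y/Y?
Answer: -23999356649484/289 ≈ -8.3043e+10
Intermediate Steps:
H(Y) = 1
c(w) = 8/(-4 + 1/(2*w))
(334781 + (-193 + c(-2))²)*(H(489) - 222779) = (334781 + (-193 - 16*(-2)/(-1 + 8*(-2)))²)*(1 - 222779) = (334781 + (-193 - 16*(-2)/(-1 - 16))²)*(-222778) = (334781 + (-193 - 16*(-2)/(-17))²)*(-222778) = (334781 + (-193 - 16*(-2)*(-1/17))²)*(-222778) = (334781 + (-193 - 32/17)²)*(-222778) = (334781 + (-3313/17)²)*(-222778) = (334781 + 10975969/289)*(-222778) = (107727678/289)*(-222778) = -23999356649484/289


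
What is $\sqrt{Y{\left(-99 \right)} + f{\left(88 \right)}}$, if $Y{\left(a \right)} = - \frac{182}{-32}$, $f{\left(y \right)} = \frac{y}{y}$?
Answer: $\frac{\sqrt{107}}{4} \approx 2.586$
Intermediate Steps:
$f{\left(y \right)} = 1$
$Y{\left(a \right)} = \frac{91}{16}$ ($Y{\left(a \right)} = \left(-182\right) \left(- \frac{1}{32}\right) = \frac{91}{16}$)
$\sqrt{Y{\left(-99 \right)} + f{\left(88 \right)}} = \sqrt{\frac{91}{16} + 1} = \sqrt{\frac{107}{16}} = \frac{\sqrt{107}}{4}$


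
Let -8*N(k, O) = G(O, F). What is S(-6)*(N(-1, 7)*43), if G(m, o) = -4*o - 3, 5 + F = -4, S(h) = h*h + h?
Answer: -21285/4 ≈ -5321.3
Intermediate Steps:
S(h) = h + h**2 (S(h) = h**2 + h = h + h**2)
F = -9 (F = -5 - 4 = -9)
G(m, o) = -3 - 4*o
N(k, O) = -33/8 (N(k, O) = -(-3 - 4*(-9))/8 = -(-3 + 36)/8 = -1/8*33 = -33/8)
S(-6)*(N(-1, 7)*43) = (-6*(1 - 6))*(-33/8*43) = -6*(-5)*(-1419/8) = 30*(-1419/8) = -21285/4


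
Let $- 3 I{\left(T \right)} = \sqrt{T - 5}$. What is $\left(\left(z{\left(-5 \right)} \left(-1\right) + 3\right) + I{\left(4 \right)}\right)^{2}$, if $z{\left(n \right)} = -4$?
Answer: $\frac{\left(21 - i\right)^{2}}{9} \approx 48.889 - 4.6667 i$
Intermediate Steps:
$I{\left(T \right)} = - \frac{\sqrt{-5 + T}}{3}$ ($I{\left(T \right)} = - \frac{\sqrt{T - 5}}{3} = - \frac{\sqrt{-5 + T}}{3}$)
$\left(\left(z{\left(-5 \right)} \left(-1\right) + 3\right) + I{\left(4 \right)}\right)^{2} = \left(\left(\left(-4\right) \left(-1\right) + 3\right) - \frac{\sqrt{-5 + 4}}{3}\right)^{2} = \left(\left(4 + 3\right) - \frac{\sqrt{-1}}{3}\right)^{2} = \left(7 - \frac{i}{3}\right)^{2}$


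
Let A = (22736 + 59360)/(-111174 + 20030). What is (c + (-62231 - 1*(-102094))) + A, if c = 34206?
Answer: 843857855/11393 ≈ 74068.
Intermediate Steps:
A = -10262/11393 (A = 82096/(-91144) = 82096*(-1/91144) = -10262/11393 ≈ -0.90073)
(c + (-62231 - 1*(-102094))) + A = (34206 + (-62231 - 1*(-102094))) - 10262/11393 = (34206 + (-62231 + 102094)) - 10262/11393 = (34206 + 39863) - 10262/11393 = 74069 - 10262/11393 = 843857855/11393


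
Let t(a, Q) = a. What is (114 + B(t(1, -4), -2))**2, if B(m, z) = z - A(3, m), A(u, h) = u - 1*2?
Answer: 12321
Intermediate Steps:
A(u, h) = -2 + u (A(u, h) = u - 2 = -2 + u)
B(m, z) = -1 + z (B(m, z) = z - (-2 + 3) = z - 1*1 = z - 1 = -1 + z)
(114 + B(t(1, -4), -2))**2 = (114 + (-1 - 2))**2 = (114 - 3)**2 = 111**2 = 12321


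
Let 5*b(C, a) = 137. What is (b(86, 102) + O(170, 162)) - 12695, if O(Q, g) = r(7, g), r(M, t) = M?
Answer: -63303/5 ≈ -12661.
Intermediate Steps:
O(Q, g) = 7
b(C, a) = 137/5 (b(C, a) = (⅕)*137 = 137/5)
(b(86, 102) + O(170, 162)) - 12695 = (137/5 + 7) - 12695 = 172/5 - 12695 = -63303/5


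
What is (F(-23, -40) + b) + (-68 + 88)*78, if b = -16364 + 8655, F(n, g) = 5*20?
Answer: -6049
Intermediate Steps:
F(n, g) = 100
b = -7709
(F(-23, -40) + b) + (-68 + 88)*78 = (100 - 7709) + (-68 + 88)*78 = -7609 + 20*78 = -7609 + 1560 = -6049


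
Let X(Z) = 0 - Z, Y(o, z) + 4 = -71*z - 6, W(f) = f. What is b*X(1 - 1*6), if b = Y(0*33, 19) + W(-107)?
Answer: -7330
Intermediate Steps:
Y(o, z) = -10 - 71*z (Y(o, z) = -4 + (-71*z - 6) = -4 + (-6 - 71*z) = -10 - 71*z)
b = -1466 (b = (-10 - 71*19) - 107 = (-10 - 1349) - 107 = -1359 - 107 = -1466)
X(Z) = -Z
b*X(1 - 1*6) = -(-1466)*(1 - 1*6) = -(-1466)*(1 - 6) = -(-1466)*(-5) = -1466*5 = -7330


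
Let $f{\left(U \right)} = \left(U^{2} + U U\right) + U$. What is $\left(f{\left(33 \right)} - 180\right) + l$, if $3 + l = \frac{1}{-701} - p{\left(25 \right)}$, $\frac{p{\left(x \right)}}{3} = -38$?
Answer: $\frac{1501541}{701} \approx 2142.0$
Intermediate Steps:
$p{\left(x \right)} = -114$ ($p{\left(x \right)} = 3 \left(-38\right) = -114$)
$f{\left(U \right)} = U + 2 U^{2}$ ($f{\left(U \right)} = \left(U^{2} + U^{2}\right) + U = 2 U^{2} + U = U + 2 U^{2}$)
$l = \frac{77810}{701}$ ($l = -3 + \left(\frac{1}{-701} - -114\right) = -3 + \left(- \frac{1}{701} + 114\right) = -3 + \frac{79913}{701} = \frac{77810}{701} \approx 111.0$)
$\left(f{\left(33 \right)} - 180\right) + l = \left(33 \left(1 + 2 \cdot 33\right) - 180\right) + \frac{77810}{701} = \left(33 \left(1 + 66\right) - 180\right) + \frac{77810}{701} = \left(33 \cdot 67 - 180\right) + \frac{77810}{701} = \left(2211 - 180\right) + \frac{77810}{701} = 2031 + \frac{77810}{701} = \frac{1501541}{701}$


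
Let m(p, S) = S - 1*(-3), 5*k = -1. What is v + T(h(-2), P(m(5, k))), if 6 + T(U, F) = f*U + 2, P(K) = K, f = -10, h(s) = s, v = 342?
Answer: 358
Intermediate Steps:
k = -⅕ (k = (⅕)*(-1) = -⅕ ≈ -0.20000)
m(p, S) = 3 + S (m(p, S) = S + 3 = 3 + S)
T(U, F) = -4 - 10*U (T(U, F) = -6 + (-10*U + 2) = -6 + (2 - 10*U) = -4 - 10*U)
v + T(h(-2), P(m(5, k))) = 342 + (-4 - 10*(-2)) = 342 + (-4 + 20) = 342 + 16 = 358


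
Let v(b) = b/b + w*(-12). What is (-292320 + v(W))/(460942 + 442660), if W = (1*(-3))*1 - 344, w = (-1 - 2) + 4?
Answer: -292331/903602 ≈ -0.32352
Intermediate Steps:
w = 1 (w = -3 + 4 = 1)
W = -347 (W = -3*1 - 344 = -3 - 344 = -347)
v(b) = -11 (v(b) = b/b + 1*(-12) = 1 - 12 = -11)
(-292320 + v(W))/(460942 + 442660) = (-292320 - 11)/(460942 + 442660) = -292331/903602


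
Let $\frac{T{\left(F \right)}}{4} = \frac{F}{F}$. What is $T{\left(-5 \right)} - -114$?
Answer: $118$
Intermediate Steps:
$T{\left(F \right)} = 4$ ($T{\left(F \right)} = 4 \frac{F}{F} = 4 \cdot 1 = 4$)
$T{\left(-5 \right)} - -114 = 4 - -114 = 4 + 114 = 118$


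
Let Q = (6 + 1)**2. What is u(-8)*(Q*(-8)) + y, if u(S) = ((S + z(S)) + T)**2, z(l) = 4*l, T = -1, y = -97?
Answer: -659049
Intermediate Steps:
Q = 49 (Q = 7**2 = 49)
u(S) = (-1 + 5*S)**2 (u(S) = ((S + 4*S) - 1)**2 = (5*S - 1)**2 = (-1 + 5*S)**2)
u(-8)*(Q*(-8)) + y = (-1 + 5*(-8))**2*(49*(-8)) - 97 = (-1 - 40)**2*(-392) - 97 = (-41)**2*(-392) - 97 = 1681*(-392) - 97 = -658952 - 97 = -659049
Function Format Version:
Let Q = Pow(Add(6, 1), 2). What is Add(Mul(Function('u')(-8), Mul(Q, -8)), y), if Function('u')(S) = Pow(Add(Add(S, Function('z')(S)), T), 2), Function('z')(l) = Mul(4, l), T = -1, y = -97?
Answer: -659049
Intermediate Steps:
Q = 49 (Q = Pow(7, 2) = 49)
Function('u')(S) = Pow(Add(-1, Mul(5, S)), 2) (Function('u')(S) = Pow(Add(Add(S, Mul(4, S)), -1), 2) = Pow(Add(Mul(5, S), -1), 2) = Pow(Add(-1, Mul(5, S)), 2))
Add(Mul(Function('u')(-8), Mul(Q, -8)), y) = Add(Mul(Pow(Add(-1, Mul(5, -8)), 2), Mul(49, -8)), -97) = Add(Mul(Pow(Add(-1, -40), 2), -392), -97) = Add(Mul(Pow(-41, 2), -392), -97) = Add(Mul(1681, -392), -97) = Add(-658952, -97) = -659049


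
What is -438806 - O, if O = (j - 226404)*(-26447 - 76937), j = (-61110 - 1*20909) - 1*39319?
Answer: -35951397734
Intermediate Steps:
j = -121338 (j = (-61110 - 20909) - 39319 = -82019 - 39319 = -121338)
O = 35950958928 (O = (-121338 - 226404)*(-26447 - 76937) = -347742*(-103384) = 35950958928)
-438806 - O = -438806 - 1*35950958928 = -438806 - 35950958928 = -35951397734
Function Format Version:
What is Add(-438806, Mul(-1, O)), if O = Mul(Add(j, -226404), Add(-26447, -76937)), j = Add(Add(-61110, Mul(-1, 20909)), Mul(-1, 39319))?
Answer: -35951397734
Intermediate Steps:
j = -121338 (j = Add(Add(-61110, -20909), -39319) = Add(-82019, -39319) = -121338)
O = 35950958928 (O = Mul(Add(-121338, -226404), Add(-26447, -76937)) = Mul(-347742, -103384) = 35950958928)
Add(-438806, Mul(-1, O)) = Add(-438806, Mul(-1, 35950958928)) = Add(-438806, -35950958928) = -35951397734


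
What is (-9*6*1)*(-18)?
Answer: 972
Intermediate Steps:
(-9*6*1)*(-18) = -54*1*(-18) = -54*(-18) = 972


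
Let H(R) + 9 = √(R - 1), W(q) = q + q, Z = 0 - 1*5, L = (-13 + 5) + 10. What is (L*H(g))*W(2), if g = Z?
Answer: -72 + 8*I*√6 ≈ -72.0 + 19.596*I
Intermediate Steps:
L = 2 (L = -8 + 10 = 2)
Z = -5 (Z = 0 - 5 = -5)
W(q) = 2*q
g = -5
H(R) = -9 + √(-1 + R) (H(R) = -9 + √(R - 1) = -9 + √(-1 + R))
(L*H(g))*W(2) = (2*(-9 + √(-1 - 5)))*(2*2) = (2*(-9 + √(-6)))*4 = (2*(-9 + I*√6))*4 = (-18 + 2*I*√6)*4 = -72 + 8*I*√6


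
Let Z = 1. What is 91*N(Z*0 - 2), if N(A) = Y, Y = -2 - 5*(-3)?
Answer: 1183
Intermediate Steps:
Y = 13 (Y = -2 + 15 = 13)
N(A) = 13
91*N(Z*0 - 2) = 91*13 = 1183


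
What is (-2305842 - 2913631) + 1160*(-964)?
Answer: -6337713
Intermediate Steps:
(-2305842 - 2913631) + 1160*(-964) = -5219473 - 1118240 = -6337713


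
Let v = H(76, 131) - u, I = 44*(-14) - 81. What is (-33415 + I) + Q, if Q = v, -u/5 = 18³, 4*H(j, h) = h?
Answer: -19677/4 ≈ -4919.3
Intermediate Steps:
H(j, h) = h/4
u = -29160 (u = -5*18³ = -5*5832 = -29160)
I = -697 (I = -616 - 81 = -697)
v = 116771/4 (v = (¼)*131 - 1*(-29160) = 131/4 + 29160 = 116771/4 ≈ 29193.)
Q = 116771/4 ≈ 29193.
(-33415 + I) + Q = (-33415 - 697) + 116771/4 = -34112 + 116771/4 = -19677/4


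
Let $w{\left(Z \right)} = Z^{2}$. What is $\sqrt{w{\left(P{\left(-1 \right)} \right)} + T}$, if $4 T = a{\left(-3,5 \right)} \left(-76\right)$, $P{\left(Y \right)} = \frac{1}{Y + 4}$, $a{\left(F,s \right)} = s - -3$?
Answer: $\frac{i \sqrt{1367}}{3} \approx 12.324 i$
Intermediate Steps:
$a{\left(F,s \right)} = 3 + s$ ($a{\left(F,s \right)} = s + 3 = 3 + s$)
$P{\left(Y \right)} = \frac{1}{4 + Y}$
$T = -152$ ($T = \frac{\left(3 + 5\right) \left(-76\right)}{4} = \frac{8 \left(-76\right)}{4} = \frac{1}{4} \left(-608\right) = -152$)
$\sqrt{w{\left(P{\left(-1 \right)} \right)} + T} = \sqrt{\left(\frac{1}{4 - 1}\right)^{2} - 152} = \sqrt{\left(\frac{1}{3}\right)^{2} - 152} = \sqrt{\frac{1}{9} - 152} = \sqrt{- \frac{1367}{9}} = \frac{i \sqrt{1367}}{3}$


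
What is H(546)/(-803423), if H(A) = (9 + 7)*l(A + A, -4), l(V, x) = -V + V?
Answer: 0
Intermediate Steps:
l(V, x) = 0
H(A) = 0 (H(A) = (9 + 7)*0 = 16*0 = 0)
H(546)/(-803423) = 0/(-803423) = 0*(-1/803423) = 0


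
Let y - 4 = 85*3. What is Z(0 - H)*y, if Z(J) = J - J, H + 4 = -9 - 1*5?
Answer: 0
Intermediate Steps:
H = -18 (H = -4 + (-9 - 1*5) = -4 + (-9 - 5) = -4 - 14 = -18)
Z(J) = 0
y = 259 (y = 4 + 85*3 = 4 + 255 = 259)
Z(0 - H)*y = 0*259 = 0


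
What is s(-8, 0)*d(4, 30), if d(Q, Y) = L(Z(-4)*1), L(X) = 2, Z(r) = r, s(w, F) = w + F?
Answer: -16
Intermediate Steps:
s(w, F) = F + w
d(Q, Y) = 2
s(-8, 0)*d(4, 30) = (0 - 8)*2 = -8*2 = -16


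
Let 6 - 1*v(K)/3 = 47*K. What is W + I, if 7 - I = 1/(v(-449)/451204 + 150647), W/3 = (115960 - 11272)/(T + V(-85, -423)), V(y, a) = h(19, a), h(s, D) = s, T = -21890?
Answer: -10941354135451289/1486628566521365 ≈ -7.3598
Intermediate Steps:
v(K) = 18 - 141*K
V(y, a) = 19
W = -314064/21871 (W = 3*((115960 - 11272)/(-21890 + 19)) = 3*(104688/(-21871)) = 3*(104688*(-1/21871)) = 3*(-104688/21871) = -314064/21871 ≈ -14.360)
I = 475807695001/67972592315 (I = 7 - 1/((18 - 141*(-449))/451204 + 150647) = 7 - 1/((18 + 63309)*(1/451204) + 150647) = 7 - 1/(63327*(1/451204) + 150647) = 7 - 1/(63327/451204 + 150647) = 7 - 1/67972592315/451204 = 7 - 1*451204/67972592315 = 7 - 451204/67972592315 = 475807695001/67972592315 ≈ 7.0000)
W + I = -314064/21871 + 475807695001/67972592315 = -10941354135451289/1486628566521365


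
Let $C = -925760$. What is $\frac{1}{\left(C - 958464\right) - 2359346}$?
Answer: $- \frac{1}{4243570} \approx -2.3565 \cdot 10^{-7}$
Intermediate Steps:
$\frac{1}{\left(C - 958464\right) - 2359346} = \frac{1}{\left(-925760 - 958464\right) - 2359346} = \frac{1}{-1884224 - 2359346} = \frac{1}{-4243570} = - \frac{1}{4243570}$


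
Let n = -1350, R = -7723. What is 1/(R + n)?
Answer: -1/9073 ≈ -0.00011022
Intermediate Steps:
1/(R + n) = 1/(-7723 - 1350) = 1/(-9073) = -1/9073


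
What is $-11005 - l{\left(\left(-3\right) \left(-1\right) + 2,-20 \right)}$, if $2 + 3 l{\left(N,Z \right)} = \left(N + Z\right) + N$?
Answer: $-11001$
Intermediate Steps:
$l{\left(N,Z \right)} = - \frac{2}{3} + \frac{Z}{3} + \frac{2 N}{3}$ ($l{\left(N,Z \right)} = - \frac{2}{3} + \frac{\left(N + Z\right) + N}{3} = - \frac{2}{3} + \frac{Z + 2 N}{3} = - \frac{2}{3} + \left(\frac{Z}{3} + \frac{2 N}{3}\right) = - \frac{2}{3} + \frac{Z}{3} + \frac{2 N}{3}$)
$-11005 - l{\left(\left(-3\right) \left(-1\right) + 2,-20 \right)} = -11005 - \left(- \frac{2}{3} + \frac{1}{3} \left(-20\right) + \frac{2 \left(\left(-3\right) \left(-1\right) + 2\right)}{3}\right) = -11005 - \left(- \frac{2}{3} - \frac{20}{3} + \frac{2 \left(3 + 2\right)}{3}\right) = -11005 - \left(- \frac{2}{3} - \frac{20}{3} + \frac{2}{3} \cdot 5\right) = -11005 - \left(- \frac{2}{3} - \frac{20}{3} + \frac{10}{3}\right) = -11005 - -4 = -11005 + 4 = -11001$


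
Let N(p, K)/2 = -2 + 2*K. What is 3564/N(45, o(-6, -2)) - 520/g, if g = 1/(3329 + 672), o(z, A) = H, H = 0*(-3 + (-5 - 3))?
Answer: -2081411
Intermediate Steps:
H = 0 (H = 0*(-3 - 8) = 0*(-11) = 0)
o(z, A) = 0
N(p, K) = -4 + 4*K (N(p, K) = 2*(-2 + 2*K) = -4 + 4*K)
g = 1/4001 ≈ 0.00024994
3564/N(45, o(-6, -2)) - 520/g = 3564/(-4 + 4*0) - 520/1/4001 = 3564/(-4 + 0) - 520*4001 = 3564/(-4) - 2080520 = 3564*(-1/4) - 2080520 = -891 - 2080520 = -2081411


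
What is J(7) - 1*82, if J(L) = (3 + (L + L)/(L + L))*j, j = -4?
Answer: -98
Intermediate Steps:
J(L) = -16 (J(L) = (3 + (L + L)/(L + L))*(-4) = (3 + (2*L)/((2*L)))*(-4) = (3 + (2*L)*(1/(2*L)))*(-4) = (3 + 1)*(-4) = 4*(-4) = -16)
J(7) - 1*82 = -16 - 1*82 = -16 - 82 = -98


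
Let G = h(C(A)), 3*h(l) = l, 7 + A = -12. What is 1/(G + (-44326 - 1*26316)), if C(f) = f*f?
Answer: -3/211565 ≈ -1.4180e-5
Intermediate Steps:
A = -19 (A = -7 - 12 = -19)
C(f) = f²
h(l) = l/3
G = 361/3 (G = (⅓)*(-19)² = (⅓)*361 = 361/3 ≈ 120.33)
1/(G + (-44326 - 1*26316)) = 1/(361/3 + (-44326 - 1*26316)) = 1/(361/3 + (-44326 - 26316)) = 1/(361/3 - 70642) = 1/(-211565/3) = -3/211565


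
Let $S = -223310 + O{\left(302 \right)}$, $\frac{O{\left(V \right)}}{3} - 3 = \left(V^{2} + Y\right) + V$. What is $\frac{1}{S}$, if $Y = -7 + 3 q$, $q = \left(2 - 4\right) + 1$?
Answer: $\frac{1}{51187} \approx 1.9536 \cdot 10^{-5}$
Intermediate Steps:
$q = -1$ ($q = -2 + 1 = -1$)
$Y = -10$ ($Y = -7 + 3 \left(-1\right) = -7 - 3 = -10$)
$O{\left(V \right)} = -21 + 3 V + 3 V^{2}$ ($O{\left(V \right)} = 9 + 3 \left(\left(V^{2} - 10\right) + V\right) = 9 + 3 \left(\left(-10 + V^{2}\right) + V\right) = 9 + 3 \left(-10 + V + V^{2}\right) = 9 + \left(-30 + 3 V + 3 V^{2}\right) = -21 + 3 V + 3 V^{2}$)
$S = 51187$ ($S = -223310 + \left(-21 + 3 \cdot 302 + 3 \cdot 302^{2}\right) = -223310 + \left(-21 + 906 + 3 \cdot 91204\right) = -223310 + \left(-21 + 906 + 273612\right) = -223310 + 274497 = 51187$)
$\frac{1}{S} = \frac{1}{51187}$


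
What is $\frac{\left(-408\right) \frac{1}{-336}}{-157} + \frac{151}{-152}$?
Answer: $- \frac{167241}{167048} \approx -1.0012$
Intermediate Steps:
$\frac{\left(-408\right) \frac{1}{-336}}{-157} + \frac{151}{-152} = \left(-408\right) \left(- \frac{1}{336}\right) \left(- \frac{1}{157}\right) + 151 \left(- \frac{1}{152}\right) = \frac{17}{14} \left(- \frac{1}{157}\right) - \frac{151}{152} = - \frac{17}{2198} - \frac{151}{152} = - \frac{167241}{167048}$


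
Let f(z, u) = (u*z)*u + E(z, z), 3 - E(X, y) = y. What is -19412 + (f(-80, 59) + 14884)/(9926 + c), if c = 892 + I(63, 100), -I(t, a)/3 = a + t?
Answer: -200770061/10329 ≈ -19438.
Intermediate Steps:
E(X, y) = 3 - y
I(t, a) = -3*a - 3*t (I(t, a) = -3*(a + t) = -3*a - 3*t)
c = 403 (c = 892 + (-3*100 - 3*63) = 892 + (-300 - 189) = 892 - 489 = 403)
f(z, u) = 3 - z + z*u² (f(z, u) = (u*z)*u + (3 - z) = z*u² + (3 - z) = 3 - z + z*u²)
-19412 + (f(-80, 59) + 14884)/(9926 + c) = -19412 + ((3 - 1*(-80) - 80*59²) + 14884)/(9926 + 403) = -19412 + ((3 + 80 - 80*3481) + 14884)/10329 = -19412 + ((3 + 80 - 278480) + 14884)*(1/10329) = -19412 + (-278397 + 14884)*(1/10329) = -19412 - 263513*1/10329 = -19412 - 263513/10329 = -200770061/10329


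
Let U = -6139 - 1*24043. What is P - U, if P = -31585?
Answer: -1403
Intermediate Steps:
U = -30182 (U = -6139 - 24043 = -30182)
P - U = -31585 - 1*(-30182) = -31585 + 30182 = -1403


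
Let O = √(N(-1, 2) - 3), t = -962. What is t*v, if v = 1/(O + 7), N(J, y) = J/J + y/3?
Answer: -20202/151 + 1924*I*√3/151 ≈ -133.79 + 22.069*I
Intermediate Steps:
N(J, y) = 1 + y/3 (N(J, y) = 1 + y*(⅓) = 1 + y/3)
O = 2*I*√3/3 (O = √((1 + (⅓)*2) - 3) = √((1 + ⅔) - 3) = √(5/3 - 3) = √(-4/3) = 2*I*√3/3 ≈ 1.1547*I)
v = 1/(7 + 2*I*√3/3) (v = 1/(2*I*√3/3 + 7) = 1/(7 + 2*I*√3/3) ≈ 0.13907 - 0.022941*I)
t*v = -962*(21/151 - 2*I*√3/151) = -20202/151 + 1924*I*√3/151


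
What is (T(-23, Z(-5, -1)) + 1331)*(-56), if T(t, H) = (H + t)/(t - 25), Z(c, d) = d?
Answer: -74564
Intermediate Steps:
T(t, H) = (H + t)/(-25 + t)
(T(-23, Z(-5, -1)) + 1331)*(-56) = ((-1 - 23)/(-25 - 23) + 1331)*(-56) = (-24/(-48) + 1331)*(-56) = (-1/48*(-24) + 1331)*(-56) = (1/2 + 1331)*(-56) = (2663/2)*(-56) = -74564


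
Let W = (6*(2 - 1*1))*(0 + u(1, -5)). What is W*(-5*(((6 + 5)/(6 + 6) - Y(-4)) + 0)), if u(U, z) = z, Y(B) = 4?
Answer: -925/2 ≈ -462.50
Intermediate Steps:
W = -30 (W = (6*(2 - 1*1))*(0 - 5) = (6*(2 - 1))*(-5) = (6*1)*(-5) = 6*(-5) = -30)
W*(-5*(((6 + 5)/(6 + 6) - Y(-4)) + 0)) = -(-150)*(((6 + 5)/(6 + 6) - 1*4) + 0) = -(-150)*((11/12 - 4) + 0) = -(-150)*(-37/12 + 0) = -(-150)*(-37)/12 = -30*185/12 = -925/2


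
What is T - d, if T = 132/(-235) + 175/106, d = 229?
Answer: -5677257/24910 ≈ -227.91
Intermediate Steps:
T = 27133/24910 (T = 132*(-1/235) + 175*(1/106) = -132/235 + 175/106 = 27133/24910 ≈ 1.0892)
T - d = 27133/24910 - 1*229 = 27133/24910 - 229 = -5677257/24910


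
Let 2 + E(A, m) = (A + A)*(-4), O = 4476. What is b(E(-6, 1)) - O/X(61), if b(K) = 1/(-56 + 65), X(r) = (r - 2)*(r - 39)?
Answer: -19493/5841 ≈ -3.3373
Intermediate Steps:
X(r) = (-39 + r)*(-2 + r) (X(r) = (-2 + r)*(-39 + r) = (-39 + r)*(-2 + r))
E(A, m) = -2 - 8*A (E(A, m) = -2 + (A + A)*(-4) = -2 + (2*A)*(-4) = -2 - 8*A)
b(K) = ⅑ (b(K) = 1/9 = ⅑)
b(E(-6, 1)) - O/X(61) = ⅑ - 4476/(78 + 61² - 41*61) = ⅑ - 4476/(78 + 3721 - 2501) = ⅑ - 4476/1298 = ⅑ - 1*2238/649 = ⅑ - 2238/649 = -19493/5841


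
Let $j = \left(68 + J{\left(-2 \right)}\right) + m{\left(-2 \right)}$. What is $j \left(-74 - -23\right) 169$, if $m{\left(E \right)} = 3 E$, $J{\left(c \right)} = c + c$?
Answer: $-499902$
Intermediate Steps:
$J{\left(c \right)} = 2 c$
$j = 58$ ($j = \left(68 + 2 \left(-2\right)\right) + 3 \left(-2\right) = \left(68 - 4\right) - 6 = 64 - 6 = 58$)
$j \left(-74 - -23\right) 169 = 58 \left(-74 - -23\right) 169 = 58 \left(-74 + 23\right) 169 = 58 \left(-51\right) 169 = \left(-2958\right) 169 = -499902$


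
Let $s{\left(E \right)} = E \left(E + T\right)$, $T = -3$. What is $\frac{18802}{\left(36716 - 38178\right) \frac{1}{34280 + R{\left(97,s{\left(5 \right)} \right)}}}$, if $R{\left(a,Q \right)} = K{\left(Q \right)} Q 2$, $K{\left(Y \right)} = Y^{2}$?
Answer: $- \frac{20062840}{43} \approx -4.6658 \cdot 10^{5}$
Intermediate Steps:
$s{\left(E \right)} = E \left(-3 + E\right)$ ($s{\left(E \right)} = E \left(E - 3\right) = E \left(-3 + E\right)$)
$R{\left(a,Q \right)} = 2 Q^{3}$ ($R{\left(a,Q \right)} = Q^{2} Q 2 = Q^{3} \cdot 2 = 2 Q^{3}$)
$\frac{18802}{\left(36716 - 38178\right) \frac{1}{34280 + R{\left(97,s{\left(5 \right)} \right)}}} = \frac{18802}{\left(36716 - 38178\right) \frac{1}{34280 + 2 \left(5 \left(-3 + 5\right)\right)^{3}}} = \frac{18802}{\left(-1462\right) \frac{1}{34280 + 2 \left(5 \cdot 2\right)^{3}}} = \frac{18802}{\left(-1462\right) \frac{1}{34280 + 2 \cdot 10^{3}}} = \frac{18802}{\left(-1462\right) \frac{1}{34280 + 2 \cdot 1000}} = \frac{18802}{\left(-1462\right) \frac{1}{34280 + 2000}} = \frac{18802}{\left(-1462\right) \frac{1}{36280}} = \frac{18802}{- \frac{731}{18140}} = 18802 \left(- \frac{18140}{731}\right) = - \frac{20062840}{43}$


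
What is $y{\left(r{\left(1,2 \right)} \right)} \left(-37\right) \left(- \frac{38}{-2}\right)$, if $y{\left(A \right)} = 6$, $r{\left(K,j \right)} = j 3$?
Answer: $-4218$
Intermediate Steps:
$r{\left(K,j \right)} = 3 j$
$y{\left(r{\left(1,2 \right)} \right)} \left(-37\right) \left(- \frac{38}{-2}\right) = 6 \left(-37\right) \left(- \frac{38}{-2}\right) = - 222 \left(\left(-38\right) \left(- \frac{1}{2}\right)\right) = \left(-222\right) 19 = -4218$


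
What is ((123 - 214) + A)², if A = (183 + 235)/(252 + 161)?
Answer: 1381237225/170569 ≈ 8097.8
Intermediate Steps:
A = 418/413 ≈ 1.0121
((123 - 214) + A)² = ((123 - 214) + 418/413)² = (-91 + 418/413)² = (-37165/413)² = 1381237225/170569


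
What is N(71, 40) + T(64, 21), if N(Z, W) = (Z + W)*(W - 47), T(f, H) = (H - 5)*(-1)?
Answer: -793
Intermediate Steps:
T(f, H) = 5 - H (T(f, H) = (-5 + H)*(-1) = 5 - H)
N(Z, W) = (-47 + W)*(W + Z) (N(Z, W) = (W + Z)*(-47 + W) = (-47 + W)*(W + Z))
N(71, 40) + T(64, 21) = (40² - 47*40 - 47*71 + 40*71) + (5 - 1*21) = (1600 - 1880 - 3337 + 2840) + (5 - 21) = -777 - 16 = -793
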